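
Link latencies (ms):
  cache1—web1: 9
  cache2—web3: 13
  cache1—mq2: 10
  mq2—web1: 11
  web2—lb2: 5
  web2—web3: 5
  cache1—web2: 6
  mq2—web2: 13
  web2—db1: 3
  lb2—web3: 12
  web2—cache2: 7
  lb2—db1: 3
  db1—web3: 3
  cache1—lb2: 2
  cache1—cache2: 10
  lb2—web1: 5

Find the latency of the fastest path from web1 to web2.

10

Comparing a few candidate routes:
web1 → lb2 → cache1 → web2: 5 + 2 + 6 = 13
web1 → lb2 → db1 → web2: 5 + 3 + 3 = 11
web1 → cache1 → web2: 9 + 6 = 15
web1 → lb2 → web2: 5 + 5 = 10
Best route has total 10 ms.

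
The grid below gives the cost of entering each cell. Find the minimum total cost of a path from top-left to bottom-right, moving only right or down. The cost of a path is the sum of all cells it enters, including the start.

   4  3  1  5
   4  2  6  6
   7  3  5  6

23

Cheapest: (0,0) (0,1) (1,1) (2,1) (2,2) (2,3)
  4 + 3 + 2 + 3 + 5 + 6 = 23
For comparison, the top-then-right route costs 25.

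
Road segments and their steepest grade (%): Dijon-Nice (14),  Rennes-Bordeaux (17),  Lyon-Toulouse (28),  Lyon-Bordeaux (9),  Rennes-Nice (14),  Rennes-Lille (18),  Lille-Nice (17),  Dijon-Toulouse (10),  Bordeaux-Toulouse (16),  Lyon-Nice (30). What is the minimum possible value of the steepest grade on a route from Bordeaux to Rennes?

Some routes from Bordeaux to Rennes:
Bordeaux - Lyon - Toulouse - Dijon - Nice - Rennes: max(9, 28, 10, 14, 14) = 28
Bordeaux - Toulouse - Dijon - Nice - Lille - Rennes: max(16, 10, 14, 17, 18) = 18
Bordeaux - Rennes: max(17) = 17
Bordeaux - Toulouse - Dijon - Nice - Rennes: max(16, 10, 14, 14) = 16
Bordeaux - Lyon - Toulouse - Dijon - Nice - Lille - Rennes: max(9, 28, 10, 14, 17, 18) = 28
Smallest bottleneck: 16%.

16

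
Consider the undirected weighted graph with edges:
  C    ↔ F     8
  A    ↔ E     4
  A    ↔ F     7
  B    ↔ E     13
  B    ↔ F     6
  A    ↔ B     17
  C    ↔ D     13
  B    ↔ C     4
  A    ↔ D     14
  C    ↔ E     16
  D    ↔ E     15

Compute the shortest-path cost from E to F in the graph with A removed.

19

A few of the E→F routes:
E - C - B - F: 16 + 4 + 6 = 26
E - B - C - F: 13 + 4 + 8 = 25
E - B - F: 13 + 6 = 19
E - C - F: 16 + 8 = 24
The minimum is 19.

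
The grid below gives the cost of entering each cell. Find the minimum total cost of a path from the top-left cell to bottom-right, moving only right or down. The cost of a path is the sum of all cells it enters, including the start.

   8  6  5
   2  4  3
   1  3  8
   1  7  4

Take [0,0] -> [1,0] -> [2,0] -> [3,0] -> [3,1] -> [3,2] for a total of 8 + 2 + 1 + 1 + 7 + 4 = 23.

23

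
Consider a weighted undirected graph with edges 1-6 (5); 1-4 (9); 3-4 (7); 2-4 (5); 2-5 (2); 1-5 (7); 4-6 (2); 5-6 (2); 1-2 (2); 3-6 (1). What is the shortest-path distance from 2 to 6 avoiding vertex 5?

7

Some routes from 2 to 6 avoiding 5:
2 -> 1 -> 6: 2 + 5 = 7
2 -> 4 -> 3 -> 6: 5 + 7 + 1 = 13
2 -> 4 -> 6: 5 + 2 = 7
Shortest: 7.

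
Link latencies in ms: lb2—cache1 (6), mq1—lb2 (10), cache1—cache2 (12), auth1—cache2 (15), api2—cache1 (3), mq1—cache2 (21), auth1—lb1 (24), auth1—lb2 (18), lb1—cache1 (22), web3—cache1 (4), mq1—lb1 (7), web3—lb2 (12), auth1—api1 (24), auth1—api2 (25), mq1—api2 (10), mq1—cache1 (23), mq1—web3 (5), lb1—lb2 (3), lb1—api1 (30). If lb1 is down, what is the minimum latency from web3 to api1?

Checking several routes:
web3 -> mq1 -> lb2 -> auth1 -> api1: 5 + 10 + 18 + 24 = 57
web3 -> cache1 -> lb2 -> auth1 -> api1: 4 + 6 + 18 + 24 = 52
web3 -> cache1 -> api2 -> auth1 -> api1: 4 + 3 + 25 + 24 = 56
web3 -> lb2 -> auth1 -> api1: 12 + 18 + 24 = 54
web3 -> cache1 -> cache2 -> auth1 -> api1: 4 + 12 + 15 + 24 = 55
The minimum is 52 ms.

52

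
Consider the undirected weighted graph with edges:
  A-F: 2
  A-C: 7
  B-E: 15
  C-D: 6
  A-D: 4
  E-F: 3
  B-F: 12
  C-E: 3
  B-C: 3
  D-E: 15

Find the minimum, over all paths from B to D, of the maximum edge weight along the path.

Comparing a few candidate routes:
B -> C -> D: max(3, 6) = 6
B -> F -> E -> C -> A -> D: max(12, 3, 3, 7, 4) = 12
B -> C -> E -> F -> A -> D: max(3, 3, 3, 2, 4) = 4
B -> C -> A -> D: max(3, 7, 4) = 7
Smallest bottleneck: 4.

4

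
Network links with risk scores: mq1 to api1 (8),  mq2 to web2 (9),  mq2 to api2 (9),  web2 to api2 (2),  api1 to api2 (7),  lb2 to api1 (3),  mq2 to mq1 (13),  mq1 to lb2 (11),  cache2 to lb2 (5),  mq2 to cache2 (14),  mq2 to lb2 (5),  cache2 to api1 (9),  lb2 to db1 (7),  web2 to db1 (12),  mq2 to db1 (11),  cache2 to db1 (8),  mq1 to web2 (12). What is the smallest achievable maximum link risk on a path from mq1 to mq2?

Checking several routes:
mq1 -> api1 -> api2 -> mq2: max(8, 7, 9) = 9
mq1 -> api1 -> cache2 -> lb2 -> mq2: max(8, 9, 5, 5) = 9
mq1 -> api1 -> lb2 -> mq2: max(8, 3, 5) = 8
mq1 -> api1 -> cache2 -> db1 -> lb2 -> mq2: max(8, 9, 8, 7, 5) = 9
mq1 -> api1 -> api2 -> web2 -> mq2: max(8, 7, 2, 9) = 9
Smallest bottleneck: 8.

8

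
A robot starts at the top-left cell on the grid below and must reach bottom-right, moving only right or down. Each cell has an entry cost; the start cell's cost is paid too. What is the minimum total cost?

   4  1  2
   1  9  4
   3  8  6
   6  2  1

Path r0c0→r1c0→r2c0→r3c0→r3c1→r3c2: 4 + 1 + 3 + 6 + 2 + 1 = 17.

17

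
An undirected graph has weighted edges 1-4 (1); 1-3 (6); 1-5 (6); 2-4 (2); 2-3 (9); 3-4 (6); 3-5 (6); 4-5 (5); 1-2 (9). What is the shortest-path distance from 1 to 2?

Some routes from 1 to 2:
1→2: 9
1→5→4→2: 6 + 5 + 2 = 13
1→4→2: 1 + 2 = 3
Shortest: 3.

3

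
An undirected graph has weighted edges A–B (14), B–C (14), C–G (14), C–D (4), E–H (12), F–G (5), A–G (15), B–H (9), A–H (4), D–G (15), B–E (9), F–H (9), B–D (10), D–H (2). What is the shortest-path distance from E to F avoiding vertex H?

Some routes from E to F avoiding H:
E → B → D → C → G → F: 9 + 10 + 4 + 14 + 5 = 42
E → B → C → G → F: 9 + 14 + 14 + 5 = 42
E → B → D → G → F: 9 + 10 + 15 + 5 = 39
The minimum is 39.

39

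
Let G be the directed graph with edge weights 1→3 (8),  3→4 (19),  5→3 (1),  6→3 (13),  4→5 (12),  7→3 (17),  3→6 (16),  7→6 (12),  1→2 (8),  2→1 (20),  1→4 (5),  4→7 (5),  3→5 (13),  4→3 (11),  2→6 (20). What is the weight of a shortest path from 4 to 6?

Comparing a few candidate routes:
4 - 3 - 6: 11 + 16 = 27
4 - 7 - 6: 5 + 12 = 17
4 - 5 - 3 - 6: 12 + 1 + 16 = 29
The minimum is 17.

17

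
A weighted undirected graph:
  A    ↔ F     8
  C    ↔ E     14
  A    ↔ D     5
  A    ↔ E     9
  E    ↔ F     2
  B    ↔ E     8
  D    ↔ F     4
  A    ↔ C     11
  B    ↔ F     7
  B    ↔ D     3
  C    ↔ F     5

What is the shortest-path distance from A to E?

9

A few of the A→E routes:
A -> D -> B -> E: 5 + 3 + 8 = 16
A -> F -> E: 8 + 2 = 10
A -> D -> F -> E: 5 + 4 + 2 = 11
A -> E: 9
Shortest: 9.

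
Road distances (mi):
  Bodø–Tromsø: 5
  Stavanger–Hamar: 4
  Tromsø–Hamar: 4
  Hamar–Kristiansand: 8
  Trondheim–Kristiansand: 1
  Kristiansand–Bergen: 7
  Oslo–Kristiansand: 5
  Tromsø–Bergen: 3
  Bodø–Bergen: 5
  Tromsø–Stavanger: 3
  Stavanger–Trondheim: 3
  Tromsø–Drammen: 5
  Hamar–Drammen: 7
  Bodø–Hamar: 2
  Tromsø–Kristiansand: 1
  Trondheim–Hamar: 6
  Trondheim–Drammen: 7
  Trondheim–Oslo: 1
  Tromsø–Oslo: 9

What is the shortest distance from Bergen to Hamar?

Checking several routes:
Bergen-Bodø-Hamar: 5 + 2 = 7
Bergen-Tromsø-Bodø-Hamar: 3 + 5 + 2 = 10
Bergen-Tromsø-Stavanger-Hamar: 3 + 3 + 4 = 10
Bergen-Tromsø-Hamar: 3 + 4 = 7
Bergen-Tromsø-Kristiansand-Trondheim-Hamar: 3 + 1 + 1 + 6 = 11
The minimum is 7 mi.

7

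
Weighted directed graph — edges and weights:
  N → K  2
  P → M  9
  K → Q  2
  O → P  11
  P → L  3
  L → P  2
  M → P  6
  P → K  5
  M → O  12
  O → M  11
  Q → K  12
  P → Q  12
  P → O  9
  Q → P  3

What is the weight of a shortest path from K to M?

14

Paths from K to M:
K -> Q -> P -> O -> M: 2 + 3 + 9 + 11 = 25
K -> Q -> P -> M: 2 + 3 + 9 = 14
The minimum is 14.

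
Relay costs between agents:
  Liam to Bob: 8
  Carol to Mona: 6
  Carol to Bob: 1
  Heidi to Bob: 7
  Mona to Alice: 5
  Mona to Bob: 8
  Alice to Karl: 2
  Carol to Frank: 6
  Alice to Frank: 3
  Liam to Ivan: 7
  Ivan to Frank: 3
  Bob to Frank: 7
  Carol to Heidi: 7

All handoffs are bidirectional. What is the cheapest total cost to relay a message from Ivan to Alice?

6

A few of the Ivan→Alice routes:
Ivan - Frank - Carol - Mona - Alice: 3 + 6 + 6 + 5 = 20
Ivan - Frank - Bob - Carol - Mona - Alice: 3 + 7 + 1 + 6 + 5 = 22
Ivan - Frank - Alice: 3 + 3 = 6
Best route has total 6.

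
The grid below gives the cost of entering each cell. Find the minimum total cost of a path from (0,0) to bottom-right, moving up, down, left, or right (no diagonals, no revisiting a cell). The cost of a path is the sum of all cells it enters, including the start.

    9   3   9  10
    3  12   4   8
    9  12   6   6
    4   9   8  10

47

Cheapest: (0,0) (0,1) (0,2) (1,2) (2,2) (2,3) (3,3)
  9 + 3 + 9 + 4 + 6 + 6 + 10 = 47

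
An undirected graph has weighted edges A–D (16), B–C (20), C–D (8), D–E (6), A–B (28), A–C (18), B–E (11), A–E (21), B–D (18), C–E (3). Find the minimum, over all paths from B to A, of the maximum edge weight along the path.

16

Comparing a few candidate routes:
B -> E -> D -> A: max(11, 6, 16) = 16
B -> D -> E -> C -> A: max(18, 6, 3, 18) = 18
B -> D -> C -> A: max(18, 8, 18) = 18
B -> D -> A: max(18, 16) = 18
B -> E -> C -> D -> A: max(11, 3, 8, 16) = 16
Best route has worst link 16.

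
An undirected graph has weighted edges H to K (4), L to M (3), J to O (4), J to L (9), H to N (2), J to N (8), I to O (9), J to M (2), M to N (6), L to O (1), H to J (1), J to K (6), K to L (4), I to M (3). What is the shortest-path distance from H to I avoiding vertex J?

11

Candidate routes:
H → K → L → O → I: 4 + 4 + 1 + 9 = 18
H → N → M → I: 2 + 6 + 3 = 11
H → N → M → L → O → I: 2 + 6 + 3 + 1 + 9 = 21
H → K → L → M → I: 4 + 4 + 3 + 3 = 14
Shortest: 11.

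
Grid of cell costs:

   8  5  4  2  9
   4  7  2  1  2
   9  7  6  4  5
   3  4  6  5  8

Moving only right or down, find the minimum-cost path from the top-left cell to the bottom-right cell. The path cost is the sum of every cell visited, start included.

Best path: [0,0] -> [0,1] -> [0,2] -> [0,3] -> [1,3] -> [1,4] -> [2,4] -> [3,4]
Cost: 8 + 5 + 4 + 2 + 1 + 2 + 5 + 8 = 35

35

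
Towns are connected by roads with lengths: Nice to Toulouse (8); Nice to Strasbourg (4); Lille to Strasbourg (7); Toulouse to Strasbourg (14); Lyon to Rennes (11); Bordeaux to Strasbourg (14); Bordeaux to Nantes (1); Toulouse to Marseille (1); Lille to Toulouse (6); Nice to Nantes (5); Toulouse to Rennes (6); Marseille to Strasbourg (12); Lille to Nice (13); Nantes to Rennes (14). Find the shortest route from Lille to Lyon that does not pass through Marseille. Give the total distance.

Some routes from Lille to Lyon avoiding Marseille:
Lille-Strasbourg-Toulouse-Rennes-Lyon: 7 + 14 + 6 + 11 = 38
Lille-Strasbourg-Nice-Nantes-Rennes-Lyon: 7 + 4 + 5 + 14 + 11 = 41
Lille-Strasbourg-Nice-Toulouse-Rennes-Lyon: 7 + 4 + 8 + 6 + 11 = 36
Lille-Toulouse-Rennes-Lyon: 6 + 6 + 11 = 23
Lille-Nice-Toulouse-Rennes-Lyon: 13 + 8 + 6 + 11 = 38
Shortest: 23.

23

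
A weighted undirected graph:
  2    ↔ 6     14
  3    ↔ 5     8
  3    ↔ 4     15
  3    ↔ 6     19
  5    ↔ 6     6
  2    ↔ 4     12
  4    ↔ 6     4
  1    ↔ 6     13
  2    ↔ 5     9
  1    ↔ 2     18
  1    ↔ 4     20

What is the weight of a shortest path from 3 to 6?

Checking several routes:
3→5→2→4→6: 8 + 9 + 12 + 4 = 33
3→5→2→6: 8 + 9 + 14 = 31
3→6: 19
3→4→6: 15 + 4 = 19
3→5→6: 8 + 6 = 14
The minimum is 14.

14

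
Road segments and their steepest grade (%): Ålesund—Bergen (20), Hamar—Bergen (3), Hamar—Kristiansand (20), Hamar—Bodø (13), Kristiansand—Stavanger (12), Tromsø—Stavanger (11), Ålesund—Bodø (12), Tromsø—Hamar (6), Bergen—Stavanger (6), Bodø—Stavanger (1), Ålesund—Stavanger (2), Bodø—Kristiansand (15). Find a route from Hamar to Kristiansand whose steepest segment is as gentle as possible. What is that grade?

Comparing a few candidate routes:
Hamar → Tromsø → Stavanger → Kristiansand: max(6, 11, 12) = 12
Hamar → Bodø → Stavanger → Kristiansand: max(13, 1, 12) = 13
Hamar → Bergen → Stavanger → Kristiansand: max(3, 6, 12) = 12
Smallest bottleneck: 12%.

12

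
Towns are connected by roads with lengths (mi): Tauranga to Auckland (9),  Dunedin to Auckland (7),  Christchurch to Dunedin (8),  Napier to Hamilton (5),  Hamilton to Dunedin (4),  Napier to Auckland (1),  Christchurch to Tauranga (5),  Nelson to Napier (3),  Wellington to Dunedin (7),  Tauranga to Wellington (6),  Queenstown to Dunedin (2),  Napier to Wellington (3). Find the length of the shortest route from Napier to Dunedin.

8

Comparing a few candidate routes:
Napier→Auckland→Dunedin: 1 + 7 = 8
Napier→Hamilton→Dunedin: 5 + 4 = 9
Napier→Wellington→Dunedin: 3 + 7 = 10
The minimum is 8 mi.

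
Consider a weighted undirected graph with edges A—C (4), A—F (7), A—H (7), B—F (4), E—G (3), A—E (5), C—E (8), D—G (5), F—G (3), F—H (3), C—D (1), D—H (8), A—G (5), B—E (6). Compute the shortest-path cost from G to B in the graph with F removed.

9

A few of the G→B routes:
G→A→C→E→B: 5 + 4 + 8 + 6 = 23
G→E→B: 3 + 6 = 9
G→D→C→A→E→B: 5 + 1 + 4 + 5 + 6 = 21
G→A→E→B: 5 + 5 + 6 = 16
G→D→C→E→B: 5 + 1 + 8 + 6 = 20
The minimum is 9.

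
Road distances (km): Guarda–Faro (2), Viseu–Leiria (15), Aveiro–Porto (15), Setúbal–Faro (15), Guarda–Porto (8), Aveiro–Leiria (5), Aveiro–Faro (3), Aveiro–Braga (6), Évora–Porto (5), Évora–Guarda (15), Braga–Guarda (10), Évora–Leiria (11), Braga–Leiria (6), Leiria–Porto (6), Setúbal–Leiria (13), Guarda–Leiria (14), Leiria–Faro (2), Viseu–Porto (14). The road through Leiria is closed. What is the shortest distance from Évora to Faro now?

A few of the Évora→Faro routes:
Évora → Porto → Aveiro → Faro: 5 + 15 + 3 = 23
Évora → Guarda → Faro: 15 + 2 = 17
Évora → Porto → Guarda → Faro: 5 + 8 + 2 = 15
The minimum is 15 km.

15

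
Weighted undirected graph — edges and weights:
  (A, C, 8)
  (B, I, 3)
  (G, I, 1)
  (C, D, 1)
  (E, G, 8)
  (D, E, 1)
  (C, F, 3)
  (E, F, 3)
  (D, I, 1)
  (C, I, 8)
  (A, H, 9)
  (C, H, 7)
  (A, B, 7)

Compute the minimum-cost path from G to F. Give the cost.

Comparing a few candidate routes:
G - I - C - D - E - F: 1 + 8 + 1 + 1 + 3 = 14
G - I - D - E - F: 1 + 1 + 1 + 3 = 6
G - I - C - F: 1 + 8 + 3 = 12
G - E - D - C - F: 8 + 1 + 1 + 3 = 13
G - E - F: 8 + 3 = 11
G - I - D - C - F: 1 + 1 + 1 + 3 = 6
The minimum is 6.

6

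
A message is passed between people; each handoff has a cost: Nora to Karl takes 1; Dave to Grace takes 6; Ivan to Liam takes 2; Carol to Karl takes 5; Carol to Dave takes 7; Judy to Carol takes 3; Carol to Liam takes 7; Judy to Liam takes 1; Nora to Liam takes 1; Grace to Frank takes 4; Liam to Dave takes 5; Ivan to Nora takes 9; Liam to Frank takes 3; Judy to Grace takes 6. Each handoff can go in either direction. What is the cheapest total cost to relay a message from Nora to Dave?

6

Comparing a few candidate routes:
Nora -> Liam -> Judy -> Grace -> Dave: 1 + 1 + 6 + 6 = 14
Nora -> Liam -> Frank -> Grace -> Dave: 1 + 3 + 4 + 6 = 14
Nora -> Liam -> Dave: 1 + 5 = 6
Nora -> Liam -> Judy -> Carol -> Dave: 1 + 1 + 3 + 7 = 12
Nora -> Karl -> Carol -> Dave: 1 + 5 + 7 = 13
Shortest: 6.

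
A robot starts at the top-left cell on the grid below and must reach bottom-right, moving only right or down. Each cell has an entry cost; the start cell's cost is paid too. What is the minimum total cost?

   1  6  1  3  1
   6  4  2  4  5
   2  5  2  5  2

One optimal route is (0,0) → (0,1) → (0,2) → (0,3) → (0,4) → (1,4) → (2,4).
Its cost is 1 + 6 + 1 + 3 + 1 + 5 + 2 = 19.

19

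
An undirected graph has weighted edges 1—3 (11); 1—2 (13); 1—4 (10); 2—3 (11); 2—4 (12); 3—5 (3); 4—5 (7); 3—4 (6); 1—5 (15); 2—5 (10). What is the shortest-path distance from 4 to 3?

A few of the 4→3 routes:
4 - 1 - 3: 10 + 11 = 21
4 - 2 - 3: 12 + 11 = 23
4 - 5 - 3: 7 + 3 = 10
4 - 2 - 5 - 3: 12 + 10 + 3 = 25
4 - 3: 6
The minimum is 6.

6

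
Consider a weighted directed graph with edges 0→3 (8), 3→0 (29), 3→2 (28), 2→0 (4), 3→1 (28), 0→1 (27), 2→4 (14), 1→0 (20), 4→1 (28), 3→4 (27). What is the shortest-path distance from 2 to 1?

31

Candidate routes:
2-0-3-1: 4 + 8 + 28 = 40
2-0-1: 4 + 27 = 31
2-0-3-4-1: 4 + 8 + 27 + 28 = 67
2-4-1: 14 + 28 = 42
Shortest: 31.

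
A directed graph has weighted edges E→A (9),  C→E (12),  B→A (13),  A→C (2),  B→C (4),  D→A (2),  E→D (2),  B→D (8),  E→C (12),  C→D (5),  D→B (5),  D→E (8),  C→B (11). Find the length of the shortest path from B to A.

Checking several routes:
B→C→D→A: 4 + 5 + 2 = 11
B→A: 13
B→D→A: 8 + 2 = 10
Best route has total 10.

10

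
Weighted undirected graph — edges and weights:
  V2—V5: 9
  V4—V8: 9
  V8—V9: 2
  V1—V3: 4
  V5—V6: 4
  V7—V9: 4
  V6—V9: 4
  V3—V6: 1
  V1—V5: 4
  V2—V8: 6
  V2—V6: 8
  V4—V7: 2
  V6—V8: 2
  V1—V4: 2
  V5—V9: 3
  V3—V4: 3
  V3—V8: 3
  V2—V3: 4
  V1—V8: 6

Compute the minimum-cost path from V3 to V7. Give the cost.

A few of the V3→V7 routes:
V3 -> V8 -> V9 -> V7: 3 + 2 + 4 = 9
V3 -> V6 -> V9 -> V7: 1 + 4 + 4 = 9
V3 -> V6 -> V8 -> V9 -> V7: 1 + 2 + 2 + 4 = 9
V3 -> V4 -> V7: 3 + 2 = 5
V3 -> V1 -> V4 -> V7: 4 + 2 + 2 = 8
Shortest: 5.

5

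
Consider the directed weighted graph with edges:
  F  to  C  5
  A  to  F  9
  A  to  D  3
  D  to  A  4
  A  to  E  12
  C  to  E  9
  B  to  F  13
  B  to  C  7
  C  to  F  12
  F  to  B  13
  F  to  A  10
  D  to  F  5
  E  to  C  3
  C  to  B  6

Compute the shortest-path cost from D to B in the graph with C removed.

Routes from D to B avoiding C:
D → F → B: 5 + 13 = 18
D → A → F → B: 4 + 9 + 13 = 26
The minimum is 18.

18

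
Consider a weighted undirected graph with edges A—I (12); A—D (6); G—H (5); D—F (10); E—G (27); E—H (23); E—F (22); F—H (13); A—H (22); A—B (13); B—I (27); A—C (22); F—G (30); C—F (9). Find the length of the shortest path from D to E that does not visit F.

Candidate routes:
D → A → H → E: 6 + 22 + 23 = 51
D → A → H → G → E: 6 + 22 + 5 + 27 = 60
Best route has total 51.

51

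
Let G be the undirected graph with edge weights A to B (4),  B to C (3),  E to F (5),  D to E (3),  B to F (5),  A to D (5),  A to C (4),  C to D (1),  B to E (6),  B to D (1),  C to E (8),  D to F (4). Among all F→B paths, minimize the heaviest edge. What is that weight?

Checking several routes:
F - D - B: max(4, 1) = 4
F - E - D - A - C - B: max(5, 3, 5, 4, 3) = 5
F - D - C - B: max(4, 1, 3) = 4
F - E - D - B: max(5, 3, 1) = 5
F - D - C - A - B: max(4, 1, 4, 4) = 4
Best route has worst link 4.

4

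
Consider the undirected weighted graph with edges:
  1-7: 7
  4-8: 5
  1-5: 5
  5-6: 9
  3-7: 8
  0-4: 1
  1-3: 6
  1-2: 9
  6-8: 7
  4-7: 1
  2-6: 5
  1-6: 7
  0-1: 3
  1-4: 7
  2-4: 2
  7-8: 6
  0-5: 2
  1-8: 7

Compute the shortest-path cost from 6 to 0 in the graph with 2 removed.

10

Checking several routes:
6 - 1 - 0: 7 + 3 = 10
6 - 1 - 5 - 0: 7 + 5 + 2 = 14
6 - 5 - 0: 9 + 2 = 11
6 - 1 - 4 - 0: 7 + 7 + 1 = 15
6 - 8 - 4 - 0: 7 + 5 + 1 = 13
6 - 8 - 7 - 4 - 0: 7 + 6 + 1 + 1 = 15
Shortest: 10.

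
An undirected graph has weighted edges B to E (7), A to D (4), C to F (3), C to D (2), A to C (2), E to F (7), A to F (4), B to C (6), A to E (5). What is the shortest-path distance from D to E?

A few of the D→E routes:
D → A → E: 4 + 5 = 9
D → C → A → E: 2 + 2 + 5 = 9
D → C → F → E: 2 + 3 + 7 = 12
The minimum is 9.

9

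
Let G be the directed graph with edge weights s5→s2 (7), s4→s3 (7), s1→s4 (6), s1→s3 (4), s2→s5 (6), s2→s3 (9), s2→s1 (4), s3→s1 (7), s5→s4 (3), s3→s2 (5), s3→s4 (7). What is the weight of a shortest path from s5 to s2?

7

Paths from s5 to s2:
s5 → s4 → s3 → s2: 3 + 7 + 5 = 15
s5 → s2: 7
Shortest: 7.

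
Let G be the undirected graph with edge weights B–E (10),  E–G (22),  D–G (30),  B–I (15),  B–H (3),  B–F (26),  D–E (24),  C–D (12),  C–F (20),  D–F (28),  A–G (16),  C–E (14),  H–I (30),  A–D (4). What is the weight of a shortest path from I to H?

18

Candidate routes:
I-B-H: 15 + 3 = 18
I-H: 30
The minimum is 18.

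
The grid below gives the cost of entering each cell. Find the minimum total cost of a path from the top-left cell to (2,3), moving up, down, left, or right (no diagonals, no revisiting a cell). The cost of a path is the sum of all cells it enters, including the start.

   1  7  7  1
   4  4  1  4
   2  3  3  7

Take r0c0 -> r1c0 -> r1c1 -> r1c2 -> r2c2 -> r2c3 for a total of 1 + 4 + 4 + 1 + 3 + 7 = 20.

20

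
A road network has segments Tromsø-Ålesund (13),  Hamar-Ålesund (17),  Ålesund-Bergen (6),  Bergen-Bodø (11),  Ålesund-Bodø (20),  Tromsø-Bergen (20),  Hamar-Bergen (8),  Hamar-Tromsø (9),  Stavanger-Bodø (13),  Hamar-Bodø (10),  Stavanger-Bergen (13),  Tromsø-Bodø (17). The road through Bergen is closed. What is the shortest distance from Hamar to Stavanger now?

Some routes from Hamar to Stavanger avoiding Bergen:
Hamar → Tromsø → Bodø → Stavanger: 9 + 17 + 13 = 39
Hamar → Ålesund → Bodø → Stavanger: 17 + 20 + 13 = 50
Hamar → Bodø → Stavanger: 10 + 13 = 23
Best route has total 23 mi.

23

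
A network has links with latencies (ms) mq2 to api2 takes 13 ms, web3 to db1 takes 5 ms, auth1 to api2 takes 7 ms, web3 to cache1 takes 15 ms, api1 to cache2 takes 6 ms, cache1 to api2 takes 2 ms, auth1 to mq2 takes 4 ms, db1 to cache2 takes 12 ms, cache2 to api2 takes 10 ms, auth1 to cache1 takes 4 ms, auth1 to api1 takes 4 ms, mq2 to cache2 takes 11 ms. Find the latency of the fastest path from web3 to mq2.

Comparing a few candidate routes:
web3-db1-cache2-api2-cache1-auth1-mq2: 5 + 12 + 10 + 2 + 4 + 4 = 37
web3-db1-cache2-mq2: 5 + 12 + 11 = 28
web3-cache1-api2-mq2: 15 + 2 + 13 = 30
web3-cache1-api2-auth1-mq2: 15 + 2 + 7 + 4 = 28
web3-db1-cache2-api1-auth1-mq2: 5 + 12 + 6 + 4 + 4 = 31
web3-cache1-auth1-mq2: 15 + 4 + 4 = 23
The minimum is 23 ms.

23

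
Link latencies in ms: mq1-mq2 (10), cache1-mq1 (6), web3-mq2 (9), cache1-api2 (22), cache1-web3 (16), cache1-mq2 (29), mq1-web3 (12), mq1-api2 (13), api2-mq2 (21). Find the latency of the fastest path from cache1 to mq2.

16

Checking several routes:
cache1→web3→mq2: 16 + 9 = 25
cache1→mq2: 29
cache1→mq1→web3→mq2: 6 + 12 + 9 = 27
cache1→mq1→mq2: 6 + 10 = 16
Shortest: 16 ms.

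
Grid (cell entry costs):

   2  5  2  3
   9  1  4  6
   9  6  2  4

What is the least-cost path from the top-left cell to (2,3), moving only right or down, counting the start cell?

18

Best path: (0,0) (0,1) (1,1) (1,2) (2,2) (2,3)
Cost: 2 + 5 + 1 + 4 + 2 + 4 = 18
(Top row then right column would cost 22.)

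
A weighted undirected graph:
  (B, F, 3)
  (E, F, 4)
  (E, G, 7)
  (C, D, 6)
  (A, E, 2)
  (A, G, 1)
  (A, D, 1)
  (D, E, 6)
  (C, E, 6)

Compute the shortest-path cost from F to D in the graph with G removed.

Routes from F to D avoiding G:
F→E→C→D: 4 + 6 + 6 = 16
F→E→A→D: 4 + 2 + 1 = 7
F→E→D: 4 + 6 = 10
The minimum is 7.

7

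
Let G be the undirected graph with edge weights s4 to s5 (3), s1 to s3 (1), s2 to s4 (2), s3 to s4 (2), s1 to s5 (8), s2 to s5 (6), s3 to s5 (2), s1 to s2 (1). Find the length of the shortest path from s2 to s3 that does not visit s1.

Routes from s2 to s3 avoiding s1:
s2-s4-s5-s3: 2 + 3 + 2 = 7
s2-s4-s3: 2 + 2 = 4
s2-s5-s4-s3: 6 + 3 + 2 = 11
s2-s5-s3: 6 + 2 = 8
Best route has total 4.

4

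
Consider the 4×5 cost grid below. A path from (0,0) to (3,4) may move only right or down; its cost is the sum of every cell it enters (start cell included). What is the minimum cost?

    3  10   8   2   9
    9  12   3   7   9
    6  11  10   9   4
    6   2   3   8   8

45

One optimal route is [0,0]→[1,0]→[2,0]→[3,0]→[3,1]→[3,2]→[3,3]→[3,4].
Its cost is 3 + 9 + 6 + 6 + 2 + 3 + 8 + 8 = 45.
(Top row then right column would cost 53.)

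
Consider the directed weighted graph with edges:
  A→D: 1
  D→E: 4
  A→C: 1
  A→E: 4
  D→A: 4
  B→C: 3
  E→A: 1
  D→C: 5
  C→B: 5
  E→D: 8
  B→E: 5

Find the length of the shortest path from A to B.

6

Candidate routes:
A-D-C-B: 1 + 5 + 5 = 11
A-C-B: 1 + 5 = 6
A-E-D-C-B: 4 + 8 + 5 + 5 = 22
Shortest: 6.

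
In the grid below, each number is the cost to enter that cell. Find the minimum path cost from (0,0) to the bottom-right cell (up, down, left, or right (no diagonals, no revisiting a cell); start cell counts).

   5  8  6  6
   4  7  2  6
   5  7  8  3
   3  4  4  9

34

Path (0,0)→(1,0)→(2,0)→(3,0)→(3,1)→(3,2)→(3,3): 5 + 4 + 5 + 3 + 4 + 4 + 9 = 34.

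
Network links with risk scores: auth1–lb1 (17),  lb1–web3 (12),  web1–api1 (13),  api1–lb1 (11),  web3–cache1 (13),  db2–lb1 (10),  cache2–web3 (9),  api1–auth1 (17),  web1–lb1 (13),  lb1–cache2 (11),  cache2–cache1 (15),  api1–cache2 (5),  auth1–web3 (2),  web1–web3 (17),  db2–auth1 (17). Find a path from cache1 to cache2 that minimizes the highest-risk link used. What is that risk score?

13

Checking several routes:
cache1→cache2: max(15) = 15
cache1→web3→lb1→cache2: max(13, 12, 11) = 13
cache1→web3→lb1→web1→api1→cache2: max(13, 12, 13, 13, 5) = 13
cache1→web3→lb1→api1→cache2: max(13, 12, 11, 5) = 13
cache1→web3→cache2: max(13, 9) = 13
The minimum achievable maximum is 13.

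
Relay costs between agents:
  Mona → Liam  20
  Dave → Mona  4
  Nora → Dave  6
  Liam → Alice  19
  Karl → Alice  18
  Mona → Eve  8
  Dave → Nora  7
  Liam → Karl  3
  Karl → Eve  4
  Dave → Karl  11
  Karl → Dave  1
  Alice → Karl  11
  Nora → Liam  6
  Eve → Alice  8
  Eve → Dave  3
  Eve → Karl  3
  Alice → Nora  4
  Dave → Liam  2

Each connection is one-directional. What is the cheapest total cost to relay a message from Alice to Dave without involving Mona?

Paths from Alice to Dave avoiding Mona:
Alice - Nora - Liam - Karl - Eve - Dave: 4 + 6 + 3 + 4 + 3 = 20
Alice - Nora - Dave: 4 + 6 = 10
Alice - Karl - Eve - Dave: 11 + 4 + 3 = 18
Alice - Nora - Liam - Karl - Dave: 4 + 6 + 3 + 1 = 14
Alice - Karl - Dave: 11 + 1 = 12
Shortest: 10.

10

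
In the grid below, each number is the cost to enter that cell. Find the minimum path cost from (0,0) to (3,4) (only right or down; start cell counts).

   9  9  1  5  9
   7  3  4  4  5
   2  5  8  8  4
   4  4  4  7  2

38

Cheapest: [0,0] -> [0,1] -> [0,2] -> [1,2] -> [1,3] -> [1,4] -> [2,4] -> [3,4]
  9 + 9 + 1 + 4 + 4 + 5 + 4 + 2 = 38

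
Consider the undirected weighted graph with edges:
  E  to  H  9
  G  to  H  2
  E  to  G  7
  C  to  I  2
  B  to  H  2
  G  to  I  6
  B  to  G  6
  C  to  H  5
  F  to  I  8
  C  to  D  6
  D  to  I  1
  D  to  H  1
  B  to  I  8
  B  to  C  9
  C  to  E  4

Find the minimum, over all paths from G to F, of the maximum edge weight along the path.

8

Comparing a few candidate routes:
G-H-D-I-F: max(2, 1, 1, 8) = 8
G-H-C-D-I-F: max(2, 5, 6, 1, 8) = 8
G-H-B-I-F: max(2, 2, 8, 8) = 8
G-H-C-I-F: max(2, 5, 2, 8) = 8
Best route has worst link 8.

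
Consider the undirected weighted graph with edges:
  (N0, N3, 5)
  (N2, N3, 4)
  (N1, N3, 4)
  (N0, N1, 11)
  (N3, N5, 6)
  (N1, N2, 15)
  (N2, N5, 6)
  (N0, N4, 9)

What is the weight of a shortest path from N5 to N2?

Routes from N5 to N2:
N5 -> N2: 6
N5 -> N3 -> N2: 6 + 4 = 10
N5 -> N3 -> N0 -> N1 -> N2: 6 + 5 + 11 + 15 = 37
N5 -> N3 -> N1 -> N2: 6 + 4 + 15 = 25
The minimum is 6.

6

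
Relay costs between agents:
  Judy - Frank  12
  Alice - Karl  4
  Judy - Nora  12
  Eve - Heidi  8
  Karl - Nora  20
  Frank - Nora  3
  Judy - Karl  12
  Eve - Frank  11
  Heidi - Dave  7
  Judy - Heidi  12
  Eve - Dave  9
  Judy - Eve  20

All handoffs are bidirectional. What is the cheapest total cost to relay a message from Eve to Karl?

32

Checking several routes:
Eve → Judy → Karl: 20 + 12 = 32
Eve → Heidi → Judy → Karl: 8 + 12 + 12 = 32
Eve → Frank → Nora → Karl: 11 + 3 + 20 = 34
The minimum is 32.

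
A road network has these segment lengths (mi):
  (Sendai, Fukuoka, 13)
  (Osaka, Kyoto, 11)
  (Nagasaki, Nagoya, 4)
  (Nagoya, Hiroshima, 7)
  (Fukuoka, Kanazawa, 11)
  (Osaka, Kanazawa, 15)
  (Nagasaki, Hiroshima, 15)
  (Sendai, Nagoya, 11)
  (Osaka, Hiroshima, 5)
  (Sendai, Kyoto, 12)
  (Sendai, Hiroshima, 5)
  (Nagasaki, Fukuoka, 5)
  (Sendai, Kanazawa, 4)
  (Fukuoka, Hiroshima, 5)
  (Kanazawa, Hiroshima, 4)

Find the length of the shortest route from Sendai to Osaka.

10

Comparing a few candidate routes:
Sendai -> Kanazawa -> Osaka: 4 + 15 = 19
Sendai -> Kanazawa -> Hiroshima -> Osaka: 4 + 4 + 5 = 13
Sendai -> Hiroshima -> Osaka: 5 + 5 = 10
Shortest: 10 mi.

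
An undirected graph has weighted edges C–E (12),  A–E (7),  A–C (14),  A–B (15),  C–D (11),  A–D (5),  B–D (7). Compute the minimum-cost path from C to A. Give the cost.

14

Routes from C to A:
C-D-A: 11 + 5 = 16
C-E-A: 12 + 7 = 19
C-A: 14
C-D-B-A: 11 + 7 + 15 = 33
Shortest: 14.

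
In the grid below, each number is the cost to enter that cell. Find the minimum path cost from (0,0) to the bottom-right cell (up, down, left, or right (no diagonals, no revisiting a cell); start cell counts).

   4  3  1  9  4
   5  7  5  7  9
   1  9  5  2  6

26

Take r0c0 → r0c1 → r0c2 → r1c2 → r2c2 → r2c3 → r2c4 for a total of 4 + 3 + 1 + 5 + 5 + 2 + 6 = 26.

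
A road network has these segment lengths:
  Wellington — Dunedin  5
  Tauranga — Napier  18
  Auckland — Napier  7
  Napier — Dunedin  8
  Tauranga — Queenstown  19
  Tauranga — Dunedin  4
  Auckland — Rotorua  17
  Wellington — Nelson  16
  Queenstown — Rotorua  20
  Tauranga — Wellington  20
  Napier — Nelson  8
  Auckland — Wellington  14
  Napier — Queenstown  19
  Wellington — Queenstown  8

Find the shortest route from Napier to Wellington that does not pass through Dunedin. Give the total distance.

21

Checking several routes:
Napier→Auckland→Wellington: 7 + 14 = 21
Napier→Nelson→Wellington: 8 + 16 = 24
Napier→Queenstown→Wellington: 19 + 8 = 27
Shortest: 21.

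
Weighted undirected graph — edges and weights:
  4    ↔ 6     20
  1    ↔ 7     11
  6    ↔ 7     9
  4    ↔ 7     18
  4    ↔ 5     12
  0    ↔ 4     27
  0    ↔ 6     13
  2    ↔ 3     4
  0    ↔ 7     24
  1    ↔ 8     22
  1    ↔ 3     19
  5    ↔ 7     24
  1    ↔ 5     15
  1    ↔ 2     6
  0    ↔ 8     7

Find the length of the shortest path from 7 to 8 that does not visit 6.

31

A few of the 7→8 routes:
7 → 4 → 5 → 1 → 8: 18 + 12 + 15 + 22 = 67
7 → 0 → 8: 24 + 7 = 31
7 → 1 → 8: 11 + 22 = 33
7 → 4 → 0 → 8: 18 + 27 + 7 = 52
7 → 5 → 1 → 8: 24 + 15 + 22 = 61
Best route has total 31.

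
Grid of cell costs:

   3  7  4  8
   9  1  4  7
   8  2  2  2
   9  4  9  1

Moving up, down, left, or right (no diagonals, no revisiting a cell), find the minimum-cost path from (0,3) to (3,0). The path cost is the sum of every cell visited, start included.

Cheapest: (0,3) -> (0,2) -> (1,2) -> (1,1) -> (2,1) -> (3,1) -> (3,0)
  8 + 4 + 4 + 1 + 2 + 4 + 9 = 32

32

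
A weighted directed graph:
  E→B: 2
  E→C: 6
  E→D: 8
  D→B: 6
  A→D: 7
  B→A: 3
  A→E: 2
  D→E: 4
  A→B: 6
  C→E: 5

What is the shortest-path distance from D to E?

Paths from D to E:
D→E: 4
D→B→A→E: 6 + 3 + 2 = 11
Shortest: 4.

4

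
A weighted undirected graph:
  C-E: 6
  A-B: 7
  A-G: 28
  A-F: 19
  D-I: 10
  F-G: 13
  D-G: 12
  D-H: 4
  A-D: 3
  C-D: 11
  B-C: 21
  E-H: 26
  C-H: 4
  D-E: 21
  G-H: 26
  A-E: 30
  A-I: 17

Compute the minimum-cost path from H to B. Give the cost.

14

A few of the H→B routes:
H→D→I→A→B: 4 + 10 + 17 + 7 = 38
H→C→B: 4 + 21 = 25
H→D→A→B: 4 + 3 + 7 = 14
H→C→D→A→B: 4 + 11 + 3 + 7 = 25
H→D→C→B: 4 + 11 + 21 = 36
Shortest: 14.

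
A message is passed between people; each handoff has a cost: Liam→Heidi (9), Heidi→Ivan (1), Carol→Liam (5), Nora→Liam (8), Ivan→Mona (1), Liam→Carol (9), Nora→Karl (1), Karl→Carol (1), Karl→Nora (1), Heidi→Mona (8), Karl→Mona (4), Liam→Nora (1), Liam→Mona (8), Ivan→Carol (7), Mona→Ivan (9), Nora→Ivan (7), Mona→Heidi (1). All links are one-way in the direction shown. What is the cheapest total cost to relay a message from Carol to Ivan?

Checking several routes:
Carol → Liam → Mona → Heidi → Ivan: 5 + 8 + 1 + 1 = 15
Carol → Liam → Heidi → Ivan: 5 + 9 + 1 = 15
Carol → Liam → Nora → Ivan: 5 + 1 + 7 = 13
Carol → Liam → Nora → Karl → Mona → Heidi → Ivan: 5 + 1 + 1 + 4 + 1 + 1 = 13
The minimum is 13.

13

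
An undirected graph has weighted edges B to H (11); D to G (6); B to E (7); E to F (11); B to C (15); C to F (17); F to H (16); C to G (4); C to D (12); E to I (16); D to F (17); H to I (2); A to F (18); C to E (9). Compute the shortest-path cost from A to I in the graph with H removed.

45

A few of the A→I routes:
A→F→E→I: 18 + 11 + 16 = 45
A→F→C→E→I: 18 + 17 + 9 + 16 = 60
A→F→D→G→C→B→E→I: 18 + 17 + 6 + 4 + 15 + 7 + 16 = 83
A→F→D→G→C→E→I: 18 + 17 + 6 + 4 + 9 + 16 = 70
A→F→C→B→E→I: 18 + 17 + 15 + 7 + 16 = 73
A→F→D→C→E→I: 18 + 17 + 12 + 9 + 16 = 72
Shortest: 45.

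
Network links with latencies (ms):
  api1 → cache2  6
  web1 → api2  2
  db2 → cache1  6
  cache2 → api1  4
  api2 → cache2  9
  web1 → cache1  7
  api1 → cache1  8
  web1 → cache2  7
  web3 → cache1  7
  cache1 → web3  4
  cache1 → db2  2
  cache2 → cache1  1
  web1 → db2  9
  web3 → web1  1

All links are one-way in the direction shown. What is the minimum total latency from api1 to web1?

Candidate routes:
api1 → cache1 → web3 → web1: 8 + 4 + 1 = 13
api1 → cache2 → cache1 → web3 → web1: 6 + 1 + 4 + 1 = 12
Shortest: 12 ms.

12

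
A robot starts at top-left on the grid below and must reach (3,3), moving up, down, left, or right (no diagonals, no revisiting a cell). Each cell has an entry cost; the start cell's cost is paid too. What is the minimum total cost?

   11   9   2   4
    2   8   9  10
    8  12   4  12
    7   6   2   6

42

Take r0c0 → r1c0 → r1c1 → r1c2 → r2c2 → r3c2 → r3c3 for a total of 11 + 2 + 8 + 9 + 4 + 2 + 6 = 42.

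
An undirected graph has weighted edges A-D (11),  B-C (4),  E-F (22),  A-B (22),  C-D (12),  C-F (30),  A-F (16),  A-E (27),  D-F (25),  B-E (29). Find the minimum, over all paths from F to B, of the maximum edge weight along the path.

Some routes from F to B:
F→D→A→B: max(25, 11, 22) = 25
F→A→D→C→B: max(16, 11, 12, 4) = 16
F→D→C→B: max(25, 12, 4) = 25
F→A→B: max(16, 22) = 22
Smallest bottleneck: 16.

16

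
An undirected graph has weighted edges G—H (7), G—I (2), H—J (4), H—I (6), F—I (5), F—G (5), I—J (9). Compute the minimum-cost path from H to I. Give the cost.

6

Paths from H to I:
H - I: 6
H - G - F - I: 7 + 5 + 5 = 17
H - J - I: 4 + 9 = 13
H - G - I: 7 + 2 = 9
The minimum is 6.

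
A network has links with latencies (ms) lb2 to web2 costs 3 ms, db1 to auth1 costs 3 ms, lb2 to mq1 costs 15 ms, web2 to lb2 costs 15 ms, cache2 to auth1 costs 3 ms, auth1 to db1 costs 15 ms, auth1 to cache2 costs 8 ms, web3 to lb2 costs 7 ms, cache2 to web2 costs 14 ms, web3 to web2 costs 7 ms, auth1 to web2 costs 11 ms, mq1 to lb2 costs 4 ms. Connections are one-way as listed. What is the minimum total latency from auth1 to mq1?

41

Candidate routes:
auth1 → cache2 → web2 → lb2 → mq1: 8 + 14 + 15 + 15 = 52
auth1 → web2 → lb2 → mq1: 11 + 15 + 15 = 41
Best route has total 41 ms.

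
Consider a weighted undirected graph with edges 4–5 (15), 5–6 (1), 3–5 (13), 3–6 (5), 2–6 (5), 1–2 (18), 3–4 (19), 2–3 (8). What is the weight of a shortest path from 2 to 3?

Candidate routes:
2 -> 6 -> 5 -> 4 -> 3: 5 + 1 + 15 + 19 = 40
2 -> 6 -> 5 -> 3: 5 + 1 + 13 = 19
2 -> 3: 8
2 -> 6 -> 3: 5 + 5 = 10
The minimum is 8.

8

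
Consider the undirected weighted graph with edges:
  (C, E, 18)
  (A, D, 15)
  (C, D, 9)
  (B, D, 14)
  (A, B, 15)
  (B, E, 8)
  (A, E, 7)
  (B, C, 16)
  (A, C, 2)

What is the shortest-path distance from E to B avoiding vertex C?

Candidate routes:
E → A → B: 7 + 15 = 22
E → A → D → B: 7 + 15 + 14 = 36
E → B: 8
Best route has total 8.

8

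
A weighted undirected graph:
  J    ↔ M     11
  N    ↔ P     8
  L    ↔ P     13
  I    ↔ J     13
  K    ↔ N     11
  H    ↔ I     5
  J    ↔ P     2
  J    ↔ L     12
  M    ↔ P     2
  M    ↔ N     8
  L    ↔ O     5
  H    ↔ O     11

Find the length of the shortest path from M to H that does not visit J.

31

Paths from M to H avoiding J:
M → P → L → O → H: 2 + 13 + 5 + 11 = 31
M → N → P → L → O → H: 8 + 8 + 13 + 5 + 11 = 45
The minimum is 31.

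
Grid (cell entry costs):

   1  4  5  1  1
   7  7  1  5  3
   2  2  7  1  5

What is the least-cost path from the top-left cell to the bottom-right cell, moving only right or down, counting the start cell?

Take [0,0] -> [0,1] -> [0,2] -> [0,3] -> [0,4] -> [1,4] -> [2,4] for a total of 1 + 4 + 5 + 1 + 1 + 3 + 5 = 20.

20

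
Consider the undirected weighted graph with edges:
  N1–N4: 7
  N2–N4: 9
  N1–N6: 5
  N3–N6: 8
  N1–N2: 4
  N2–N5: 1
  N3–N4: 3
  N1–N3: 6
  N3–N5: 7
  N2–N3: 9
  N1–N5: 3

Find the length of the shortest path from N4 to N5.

10

A few of the N4→N5 routes:
N4 → N1 → N5: 7 + 3 = 10
N4 → N2 → N5: 9 + 1 = 10
N4 → N3 → N5: 3 + 7 = 10
Shortest: 10.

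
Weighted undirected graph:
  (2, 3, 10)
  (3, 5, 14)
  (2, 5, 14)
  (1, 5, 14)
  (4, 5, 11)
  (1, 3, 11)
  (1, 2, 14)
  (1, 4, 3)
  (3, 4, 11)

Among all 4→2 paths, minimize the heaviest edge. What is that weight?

11

Comparing a few candidate routes:
4→5→3→2: max(11, 14, 10) = 14
4→1→3→2: max(3, 11, 10) = 11
4→5→2: max(11, 14) = 14
4→3→2: max(11, 10) = 11
4→5→3→1→2: max(11, 14, 11, 14) = 14
The minimum achievable maximum is 11.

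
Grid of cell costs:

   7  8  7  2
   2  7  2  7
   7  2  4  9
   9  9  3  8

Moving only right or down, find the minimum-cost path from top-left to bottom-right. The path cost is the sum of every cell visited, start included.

Path [0,0]→[1,0]→[1,1]→[1,2]→[2,2]→[3,2]→[3,3]: 7 + 2 + 7 + 2 + 4 + 3 + 8 = 33.
(Top row then right column would cost 48.)

33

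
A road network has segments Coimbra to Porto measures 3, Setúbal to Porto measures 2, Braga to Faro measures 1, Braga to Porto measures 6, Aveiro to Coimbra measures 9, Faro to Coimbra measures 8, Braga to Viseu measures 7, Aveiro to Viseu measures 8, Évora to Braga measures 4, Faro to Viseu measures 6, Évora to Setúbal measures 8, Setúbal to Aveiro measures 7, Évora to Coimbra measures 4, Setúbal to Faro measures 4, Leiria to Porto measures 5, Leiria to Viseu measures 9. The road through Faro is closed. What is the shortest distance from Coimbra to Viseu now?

15

Checking several routes:
Coimbra → Aveiro → Viseu: 9 + 8 = 17
Coimbra → Porto → Braga → Viseu: 3 + 6 + 7 = 16
Coimbra → Évora → Braga → Viseu: 4 + 4 + 7 = 15
The minimum is 15.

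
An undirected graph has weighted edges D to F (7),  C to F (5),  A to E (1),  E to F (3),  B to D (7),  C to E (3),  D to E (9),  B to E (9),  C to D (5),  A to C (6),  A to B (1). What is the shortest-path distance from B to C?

A few of the B→C routes:
B -> A -> E -> C: 1 + 1 + 3 = 5
B -> A -> C: 1 + 6 = 7
B -> A -> E -> F -> C: 1 + 1 + 3 + 5 = 10
B -> E -> C: 9 + 3 = 12
Best route has total 5.

5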